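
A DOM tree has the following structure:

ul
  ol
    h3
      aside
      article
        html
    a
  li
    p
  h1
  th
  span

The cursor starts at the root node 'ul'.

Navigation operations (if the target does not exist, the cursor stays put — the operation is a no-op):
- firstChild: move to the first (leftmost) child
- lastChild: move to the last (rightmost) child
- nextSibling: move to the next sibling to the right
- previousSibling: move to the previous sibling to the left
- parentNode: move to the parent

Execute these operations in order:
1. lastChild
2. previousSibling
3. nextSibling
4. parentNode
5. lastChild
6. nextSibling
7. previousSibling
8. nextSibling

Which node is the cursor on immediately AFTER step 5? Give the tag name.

After 1 (lastChild): span
After 2 (previousSibling): th
After 3 (nextSibling): span
After 4 (parentNode): ul
After 5 (lastChild): span

Answer: span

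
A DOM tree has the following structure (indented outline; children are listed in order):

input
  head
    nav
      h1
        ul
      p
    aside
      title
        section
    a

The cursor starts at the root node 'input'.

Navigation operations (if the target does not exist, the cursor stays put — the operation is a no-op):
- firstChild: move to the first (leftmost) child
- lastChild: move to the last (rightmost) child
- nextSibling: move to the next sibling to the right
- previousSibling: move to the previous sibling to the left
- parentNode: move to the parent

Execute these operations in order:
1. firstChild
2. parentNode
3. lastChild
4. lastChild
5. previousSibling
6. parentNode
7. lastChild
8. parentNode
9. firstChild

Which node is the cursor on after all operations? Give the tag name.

After 1 (firstChild): head
After 2 (parentNode): input
After 3 (lastChild): head
After 4 (lastChild): a
After 5 (previousSibling): aside
After 6 (parentNode): head
After 7 (lastChild): a
After 8 (parentNode): head
After 9 (firstChild): nav

Answer: nav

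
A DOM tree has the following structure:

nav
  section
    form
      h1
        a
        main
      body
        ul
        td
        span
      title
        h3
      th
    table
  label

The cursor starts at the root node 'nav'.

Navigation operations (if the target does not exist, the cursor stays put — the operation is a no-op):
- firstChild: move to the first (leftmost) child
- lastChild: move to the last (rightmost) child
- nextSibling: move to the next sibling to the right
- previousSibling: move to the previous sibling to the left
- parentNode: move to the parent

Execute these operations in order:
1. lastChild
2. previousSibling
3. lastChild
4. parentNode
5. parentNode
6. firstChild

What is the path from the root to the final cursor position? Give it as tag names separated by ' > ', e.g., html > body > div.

After 1 (lastChild): label
After 2 (previousSibling): section
After 3 (lastChild): table
After 4 (parentNode): section
After 5 (parentNode): nav
After 6 (firstChild): section

Answer: nav > section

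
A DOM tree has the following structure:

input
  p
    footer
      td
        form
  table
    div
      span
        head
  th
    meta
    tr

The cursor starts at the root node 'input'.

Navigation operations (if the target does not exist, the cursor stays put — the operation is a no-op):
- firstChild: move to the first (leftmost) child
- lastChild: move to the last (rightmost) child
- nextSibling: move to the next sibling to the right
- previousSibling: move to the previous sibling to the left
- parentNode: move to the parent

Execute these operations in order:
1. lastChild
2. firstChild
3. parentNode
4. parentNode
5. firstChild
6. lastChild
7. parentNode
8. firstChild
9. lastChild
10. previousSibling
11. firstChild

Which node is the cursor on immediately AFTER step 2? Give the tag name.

Answer: meta

Derivation:
After 1 (lastChild): th
After 2 (firstChild): meta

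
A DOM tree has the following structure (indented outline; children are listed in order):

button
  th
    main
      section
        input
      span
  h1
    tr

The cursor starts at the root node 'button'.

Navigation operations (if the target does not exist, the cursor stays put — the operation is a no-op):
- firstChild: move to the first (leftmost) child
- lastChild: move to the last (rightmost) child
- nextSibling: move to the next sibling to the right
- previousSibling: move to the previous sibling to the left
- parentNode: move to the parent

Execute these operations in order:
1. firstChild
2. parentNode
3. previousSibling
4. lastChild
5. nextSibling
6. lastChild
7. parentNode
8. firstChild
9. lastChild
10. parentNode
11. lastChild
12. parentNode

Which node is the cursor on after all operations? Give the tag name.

Answer: h1

Derivation:
After 1 (firstChild): th
After 2 (parentNode): button
After 3 (previousSibling): button (no-op, stayed)
After 4 (lastChild): h1
After 5 (nextSibling): h1 (no-op, stayed)
After 6 (lastChild): tr
After 7 (parentNode): h1
After 8 (firstChild): tr
After 9 (lastChild): tr (no-op, stayed)
After 10 (parentNode): h1
After 11 (lastChild): tr
After 12 (parentNode): h1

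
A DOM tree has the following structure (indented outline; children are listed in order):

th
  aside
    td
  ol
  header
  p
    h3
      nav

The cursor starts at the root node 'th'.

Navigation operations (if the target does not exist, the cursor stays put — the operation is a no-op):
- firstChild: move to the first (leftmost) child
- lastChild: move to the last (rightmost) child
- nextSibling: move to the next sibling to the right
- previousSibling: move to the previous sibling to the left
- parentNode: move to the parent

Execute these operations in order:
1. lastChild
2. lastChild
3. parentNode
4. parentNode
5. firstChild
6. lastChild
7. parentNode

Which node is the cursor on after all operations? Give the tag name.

Answer: aside

Derivation:
After 1 (lastChild): p
After 2 (lastChild): h3
After 3 (parentNode): p
After 4 (parentNode): th
After 5 (firstChild): aside
After 6 (lastChild): td
After 7 (parentNode): aside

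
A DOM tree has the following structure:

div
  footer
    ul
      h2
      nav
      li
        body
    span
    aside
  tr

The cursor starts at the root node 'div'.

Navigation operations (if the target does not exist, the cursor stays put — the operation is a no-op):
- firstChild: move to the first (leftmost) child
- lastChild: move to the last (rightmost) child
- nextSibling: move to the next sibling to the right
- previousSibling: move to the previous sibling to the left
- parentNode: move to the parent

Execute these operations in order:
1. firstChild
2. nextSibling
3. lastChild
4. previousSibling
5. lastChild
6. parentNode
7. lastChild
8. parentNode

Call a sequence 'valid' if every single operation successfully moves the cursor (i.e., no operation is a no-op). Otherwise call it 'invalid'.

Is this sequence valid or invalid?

Answer: invalid

Derivation:
After 1 (firstChild): footer
After 2 (nextSibling): tr
After 3 (lastChild): tr (no-op, stayed)
After 4 (previousSibling): footer
After 5 (lastChild): aside
After 6 (parentNode): footer
After 7 (lastChild): aside
After 8 (parentNode): footer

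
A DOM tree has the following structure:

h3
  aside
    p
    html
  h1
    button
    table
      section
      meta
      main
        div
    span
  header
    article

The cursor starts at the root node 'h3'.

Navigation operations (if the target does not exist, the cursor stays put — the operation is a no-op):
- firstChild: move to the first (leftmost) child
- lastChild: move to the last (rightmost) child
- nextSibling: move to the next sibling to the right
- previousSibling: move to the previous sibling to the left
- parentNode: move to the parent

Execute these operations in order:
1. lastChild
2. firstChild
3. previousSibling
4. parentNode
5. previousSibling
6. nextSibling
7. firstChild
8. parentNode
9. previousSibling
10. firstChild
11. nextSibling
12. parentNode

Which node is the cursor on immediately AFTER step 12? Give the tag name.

After 1 (lastChild): header
After 2 (firstChild): article
After 3 (previousSibling): article (no-op, stayed)
After 4 (parentNode): header
After 5 (previousSibling): h1
After 6 (nextSibling): header
After 7 (firstChild): article
After 8 (parentNode): header
After 9 (previousSibling): h1
After 10 (firstChild): button
After 11 (nextSibling): table
After 12 (parentNode): h1

Answer: h1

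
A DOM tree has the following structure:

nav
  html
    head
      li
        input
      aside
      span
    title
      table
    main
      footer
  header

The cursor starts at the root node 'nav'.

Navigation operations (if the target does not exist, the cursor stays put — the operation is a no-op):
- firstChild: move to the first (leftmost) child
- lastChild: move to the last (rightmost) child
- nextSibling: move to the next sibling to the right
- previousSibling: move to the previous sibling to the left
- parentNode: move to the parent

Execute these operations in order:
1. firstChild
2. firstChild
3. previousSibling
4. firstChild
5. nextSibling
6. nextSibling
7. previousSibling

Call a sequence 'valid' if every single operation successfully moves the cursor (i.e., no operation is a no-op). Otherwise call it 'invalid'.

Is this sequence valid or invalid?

Answer: invalid

Derivation:
After 1 (firstChild): html
After 2 (firstChild): head
After 3 (previousSibling): head (no-op, stayed)
After 4 (firstChild): li
After 5 (nextSibling): aside
After 6 (nextSibling): span
After 7 (previousSibling): aside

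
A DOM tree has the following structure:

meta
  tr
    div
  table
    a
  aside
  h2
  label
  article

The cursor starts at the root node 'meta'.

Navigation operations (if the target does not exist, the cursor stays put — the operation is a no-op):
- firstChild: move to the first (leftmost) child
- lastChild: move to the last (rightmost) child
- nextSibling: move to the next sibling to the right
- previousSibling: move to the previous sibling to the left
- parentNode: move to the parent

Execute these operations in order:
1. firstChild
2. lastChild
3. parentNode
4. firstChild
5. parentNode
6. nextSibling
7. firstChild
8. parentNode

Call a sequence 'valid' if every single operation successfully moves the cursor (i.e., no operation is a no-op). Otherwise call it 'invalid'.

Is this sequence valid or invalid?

After 1 (firstChild): tr
After 2 (lastChild): div
After 3 (parentNode): tr
After 4 (firstChild): div
After 5 (parentNode): tr
After 6 (nextSibling): table
After 7 (firstChild): a
After 8 (parentNode): table

Answer: valid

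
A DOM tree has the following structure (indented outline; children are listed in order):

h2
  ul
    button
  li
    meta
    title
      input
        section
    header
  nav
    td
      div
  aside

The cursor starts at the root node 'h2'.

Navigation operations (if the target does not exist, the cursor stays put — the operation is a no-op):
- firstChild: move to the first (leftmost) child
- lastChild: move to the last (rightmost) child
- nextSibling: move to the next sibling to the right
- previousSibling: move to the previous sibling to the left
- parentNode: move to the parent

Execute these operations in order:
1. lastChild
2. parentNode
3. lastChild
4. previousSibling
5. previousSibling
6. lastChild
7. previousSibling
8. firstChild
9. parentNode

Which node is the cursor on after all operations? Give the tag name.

After 1 (lastChild): aside
After 2 (parentNode): h2
After 3 (lastChild): aside
After 4 (previousSibling): nav
After 5 (previousSibling): li
After 6 (lastChild): header
After 7 (previousSibling): title
After 8 (firstChild): input
After 9 (parentNode): title

Answer: title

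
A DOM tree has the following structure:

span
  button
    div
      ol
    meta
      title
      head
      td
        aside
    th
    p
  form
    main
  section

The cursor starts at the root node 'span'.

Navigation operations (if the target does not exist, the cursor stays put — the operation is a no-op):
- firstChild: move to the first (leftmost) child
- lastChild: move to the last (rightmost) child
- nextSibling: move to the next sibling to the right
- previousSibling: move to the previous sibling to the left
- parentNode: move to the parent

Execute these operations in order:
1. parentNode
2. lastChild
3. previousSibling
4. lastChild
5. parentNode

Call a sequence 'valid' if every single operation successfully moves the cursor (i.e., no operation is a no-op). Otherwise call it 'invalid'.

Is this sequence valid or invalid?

After 1 (parentNode): span (no-op, stayed)
After 2 (lastChild): section
After 3 (previousSibling): form
After 4 (lastChild): main
After 5 (parentNode): form

Answer: invalid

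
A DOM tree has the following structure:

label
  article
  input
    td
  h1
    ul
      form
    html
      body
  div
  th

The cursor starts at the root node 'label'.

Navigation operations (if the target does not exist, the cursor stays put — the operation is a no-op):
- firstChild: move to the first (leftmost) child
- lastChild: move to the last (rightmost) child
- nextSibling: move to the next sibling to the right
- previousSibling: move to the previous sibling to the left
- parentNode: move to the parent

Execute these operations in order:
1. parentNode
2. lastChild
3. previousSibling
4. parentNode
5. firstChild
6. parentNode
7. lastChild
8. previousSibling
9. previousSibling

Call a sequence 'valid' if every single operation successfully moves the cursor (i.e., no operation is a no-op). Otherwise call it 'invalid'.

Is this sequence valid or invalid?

After 1 (parentNode): label (no-op, stayed)
After 2 (lastChild): th
After 3 (previousSibling): div
After 4 (parentNode): label
After 5 (firstChild): article
After 6 (parentNode): label
After 7 (lastChild): th
After 8 (previousSibling): div
After 9 (previousSibling): h1

Answer: invalid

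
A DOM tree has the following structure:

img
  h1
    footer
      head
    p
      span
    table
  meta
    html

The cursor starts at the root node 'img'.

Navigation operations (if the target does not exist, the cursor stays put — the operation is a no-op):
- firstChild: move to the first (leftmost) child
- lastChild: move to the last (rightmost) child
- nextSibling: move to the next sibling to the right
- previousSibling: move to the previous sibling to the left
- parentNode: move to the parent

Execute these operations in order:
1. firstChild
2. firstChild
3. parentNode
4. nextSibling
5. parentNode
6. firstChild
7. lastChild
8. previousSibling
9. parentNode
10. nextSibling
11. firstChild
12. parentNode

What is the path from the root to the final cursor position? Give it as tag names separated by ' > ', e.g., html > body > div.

After 1 (firstChild): h1
After 2 (firstChild): footer
After 3 (parentNode): h1
After 4 (nextSibling): meta
After 5 (parentNode): img
After 6 (firstChild): h1
After 7 (lastChild): table
After 8 (previousSibling): p
After 9 (parentNode): h1
After 10 (nextSibling): meta
After 11 (firstChild): html
After 12 (parentNode): meta

Answer: img > meta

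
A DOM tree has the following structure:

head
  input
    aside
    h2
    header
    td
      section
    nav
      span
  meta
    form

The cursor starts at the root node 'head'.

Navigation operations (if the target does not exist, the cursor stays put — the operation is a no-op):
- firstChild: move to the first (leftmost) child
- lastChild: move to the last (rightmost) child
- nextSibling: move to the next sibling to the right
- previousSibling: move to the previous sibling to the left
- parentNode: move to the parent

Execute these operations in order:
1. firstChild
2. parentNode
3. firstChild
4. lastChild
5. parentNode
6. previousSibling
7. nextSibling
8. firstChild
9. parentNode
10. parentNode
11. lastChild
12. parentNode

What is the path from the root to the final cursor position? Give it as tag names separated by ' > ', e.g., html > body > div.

After 1 (firstChild): input
After 2 (parentNode): head
After 3 (firstChild): input
After 4 (lastChild): nav
After 5 (parentNode): input
After 6 (previousSibling): input (no-op, stayed)
After 7 (nextSibling): meta
After 8 (firstChild): form
After 9 (parentNode): meta
After 10 (parentNode): head
After 11 (lastChild): meta
After 12 (parentNode): head

Answer: head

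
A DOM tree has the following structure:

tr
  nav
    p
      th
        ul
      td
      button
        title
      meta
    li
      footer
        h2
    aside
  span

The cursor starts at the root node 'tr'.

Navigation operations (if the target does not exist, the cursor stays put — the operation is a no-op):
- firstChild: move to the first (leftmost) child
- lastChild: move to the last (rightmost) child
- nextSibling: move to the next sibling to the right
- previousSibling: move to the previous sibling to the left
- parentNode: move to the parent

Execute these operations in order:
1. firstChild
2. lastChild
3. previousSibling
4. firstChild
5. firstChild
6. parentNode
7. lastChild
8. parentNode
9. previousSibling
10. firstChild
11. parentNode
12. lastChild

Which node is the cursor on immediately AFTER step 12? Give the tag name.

Answer: h2

Derivation:
After 1 (firstChild): nav
After 2 (lastChild): aside
After 3 (previousSibling): li
After 4 (firstChild): footer
After 5 (firstChild): h2
After 6 (parentNode): footer
After 7 (lastChild): h2
After 8 (parentNode): footer
After 9 (previousSibling): footer (no-op, stayed)
After 10 (firstChild): h2
After 11 (parentNode): footer
After 12 (lastChild): h2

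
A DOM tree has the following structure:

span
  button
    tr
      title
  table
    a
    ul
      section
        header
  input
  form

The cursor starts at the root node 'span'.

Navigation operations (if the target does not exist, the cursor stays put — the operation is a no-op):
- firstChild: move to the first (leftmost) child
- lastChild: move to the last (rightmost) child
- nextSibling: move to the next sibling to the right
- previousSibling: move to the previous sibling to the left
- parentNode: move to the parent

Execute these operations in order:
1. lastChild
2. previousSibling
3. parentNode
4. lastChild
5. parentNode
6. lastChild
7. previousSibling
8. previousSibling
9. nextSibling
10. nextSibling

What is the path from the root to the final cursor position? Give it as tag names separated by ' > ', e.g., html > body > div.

Answer: span > form

Derivation:
After 1 (lastChild): form
After 2 (previousSibling): input
After 3 (parentNode): span
After 4 (lastChild): form
After 5 (parentNode): span
After 6 (lastChild): form
After 7 (previousSibling): input
After 8 (previousSibling): table
After 9 (nextSibling): input
After 10 (nextSibling): form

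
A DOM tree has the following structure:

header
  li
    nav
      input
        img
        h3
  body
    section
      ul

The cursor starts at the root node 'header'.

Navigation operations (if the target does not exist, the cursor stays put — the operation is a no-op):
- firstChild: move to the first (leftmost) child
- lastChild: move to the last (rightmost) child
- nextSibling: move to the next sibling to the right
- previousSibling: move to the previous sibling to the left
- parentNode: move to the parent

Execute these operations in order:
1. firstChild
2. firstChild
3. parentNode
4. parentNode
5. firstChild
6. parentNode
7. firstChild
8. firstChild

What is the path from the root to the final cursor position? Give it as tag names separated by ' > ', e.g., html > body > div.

After 1 (firstChild): li
After 2 (firstChild): nav
After 3 (parentNode): li
After 4 (parentNode): header
After 5 (firstChild): li
After 6 (parentNode): header
After 7 (firstChild): li
After 8 (firstChild): nav

Answer: header > li > nav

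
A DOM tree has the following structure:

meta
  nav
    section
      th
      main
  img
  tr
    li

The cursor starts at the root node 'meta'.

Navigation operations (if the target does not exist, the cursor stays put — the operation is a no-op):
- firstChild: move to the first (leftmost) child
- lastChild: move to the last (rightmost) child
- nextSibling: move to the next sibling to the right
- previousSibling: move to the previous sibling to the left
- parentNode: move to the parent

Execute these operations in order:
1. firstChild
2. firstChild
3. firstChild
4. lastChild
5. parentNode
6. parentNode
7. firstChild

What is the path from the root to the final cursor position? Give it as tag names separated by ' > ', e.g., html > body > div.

Answer: meta > nav > section

Derivation:
After 1 (firstChild): nav
After 2 (firstChild): section
After 3 (firstChild): th
After 4 (lastChild): th (no-op, stayed)
After 5 (parentNode): section
After 6 (parentNode): nav
After 7 (firstChild): section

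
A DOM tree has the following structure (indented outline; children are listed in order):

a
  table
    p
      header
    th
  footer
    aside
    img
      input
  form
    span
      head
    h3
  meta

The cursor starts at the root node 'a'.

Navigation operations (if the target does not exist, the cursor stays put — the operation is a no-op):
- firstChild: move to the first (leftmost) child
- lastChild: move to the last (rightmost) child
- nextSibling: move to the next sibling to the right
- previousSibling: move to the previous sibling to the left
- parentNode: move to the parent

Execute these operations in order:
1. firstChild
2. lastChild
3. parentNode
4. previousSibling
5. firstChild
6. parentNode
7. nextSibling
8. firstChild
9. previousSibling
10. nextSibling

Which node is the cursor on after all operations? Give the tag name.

Answer: img

Derivation:
After 1 (firstChild): table
After 2 (lastChild): th
After 3 (parentNode): table
After 4 (previousSibling): table (no-op, stayed)
After 5 (firstChild): p
After 6 (parentNode): table
After 7 (nextSibling): footer
After 8 (firstChild): aside
After 9 (previousSibling): aside (no-op, stayed)
After 10 (nextSibling): img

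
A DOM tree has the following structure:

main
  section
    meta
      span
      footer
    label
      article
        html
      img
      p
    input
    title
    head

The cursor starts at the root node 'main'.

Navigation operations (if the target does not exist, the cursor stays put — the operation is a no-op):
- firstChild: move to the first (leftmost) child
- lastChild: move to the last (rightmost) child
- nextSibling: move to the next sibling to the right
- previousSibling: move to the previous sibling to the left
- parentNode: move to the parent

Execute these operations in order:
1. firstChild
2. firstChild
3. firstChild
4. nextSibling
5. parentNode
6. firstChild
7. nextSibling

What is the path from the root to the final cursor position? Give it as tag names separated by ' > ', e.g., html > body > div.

Answer: main > section > meta > footer

Derivation:
After 1 (firstChild): section
After 2 (firstChild): meta
After 3 (firstChild): span
After 4 (nextSibling): footer
After 5 (parentNode): meta
After 6 (firstChild): span
After 7 (nextSibling): footer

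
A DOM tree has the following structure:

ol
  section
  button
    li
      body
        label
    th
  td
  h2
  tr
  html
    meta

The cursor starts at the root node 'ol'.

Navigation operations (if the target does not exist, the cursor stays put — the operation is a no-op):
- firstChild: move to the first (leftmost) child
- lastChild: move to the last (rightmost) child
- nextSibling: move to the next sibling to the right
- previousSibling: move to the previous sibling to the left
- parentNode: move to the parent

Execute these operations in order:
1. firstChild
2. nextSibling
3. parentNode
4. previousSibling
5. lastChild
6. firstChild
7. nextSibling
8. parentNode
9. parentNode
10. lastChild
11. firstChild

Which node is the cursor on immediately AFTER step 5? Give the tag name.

Answer: html

Derivation:
After 1 (firstChild): section
After 2 (nextSibling): button
After 3 (parentNode): ol
After 4 (previousSibling): ol (no-op, stayed)
After 5 (lastChild): html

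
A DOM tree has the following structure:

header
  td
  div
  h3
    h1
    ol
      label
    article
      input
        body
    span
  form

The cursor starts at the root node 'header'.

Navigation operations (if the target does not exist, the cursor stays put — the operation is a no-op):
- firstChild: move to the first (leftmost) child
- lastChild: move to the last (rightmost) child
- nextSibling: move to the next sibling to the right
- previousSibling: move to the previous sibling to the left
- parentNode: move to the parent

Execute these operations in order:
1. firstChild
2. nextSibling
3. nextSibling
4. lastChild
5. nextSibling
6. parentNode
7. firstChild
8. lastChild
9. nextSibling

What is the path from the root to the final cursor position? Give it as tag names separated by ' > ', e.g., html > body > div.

After 1 (firstChild): td
After 2 (nextSibling): div
After 3 (nextSibling): h3
After 4 (lastChild): span
After 5 (nextSibling): span (no-op, stayed)
After 6 (parentNode): h3
After 7 (firstChild): h1
After 8 (lastChild): h1 (no-op, stayed)
After 9 (nextSibling): ol

Answer: header > h3 > ol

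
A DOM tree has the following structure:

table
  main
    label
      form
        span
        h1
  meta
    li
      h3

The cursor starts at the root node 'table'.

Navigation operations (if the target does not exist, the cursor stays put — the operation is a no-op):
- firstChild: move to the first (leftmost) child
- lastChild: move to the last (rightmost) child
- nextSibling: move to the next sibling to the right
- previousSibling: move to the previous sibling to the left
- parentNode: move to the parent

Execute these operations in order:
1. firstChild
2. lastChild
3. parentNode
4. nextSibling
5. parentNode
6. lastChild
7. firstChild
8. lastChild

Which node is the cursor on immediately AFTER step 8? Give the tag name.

After 1 (firstChild): main
After 2 (lastChild): label
After 3 (parentNode): main
After 4 (nextSibling): meta
After 5 (parentNode): table
After 6 (lastChild): meta
After 7 (firstChild): li
After 8 (lastChild): h3

Answer: h3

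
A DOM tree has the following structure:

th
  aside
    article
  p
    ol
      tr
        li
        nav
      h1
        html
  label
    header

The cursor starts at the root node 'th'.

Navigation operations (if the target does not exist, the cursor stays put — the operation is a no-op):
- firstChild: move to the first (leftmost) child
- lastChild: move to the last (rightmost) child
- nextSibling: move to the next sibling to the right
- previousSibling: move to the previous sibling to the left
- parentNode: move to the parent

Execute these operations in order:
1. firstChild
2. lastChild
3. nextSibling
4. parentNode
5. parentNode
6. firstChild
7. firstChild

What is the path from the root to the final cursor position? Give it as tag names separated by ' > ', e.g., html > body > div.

After 1 (firstChild): aside
After 2 (lastChild): article
After 3 (nextSibling): article (no-op, stayed)
After 4 (parentNode): aside
After 5 (parentNode): th
After 6 (firstChild): aside
After 7 (firstChild): article

Answer: th > aside > article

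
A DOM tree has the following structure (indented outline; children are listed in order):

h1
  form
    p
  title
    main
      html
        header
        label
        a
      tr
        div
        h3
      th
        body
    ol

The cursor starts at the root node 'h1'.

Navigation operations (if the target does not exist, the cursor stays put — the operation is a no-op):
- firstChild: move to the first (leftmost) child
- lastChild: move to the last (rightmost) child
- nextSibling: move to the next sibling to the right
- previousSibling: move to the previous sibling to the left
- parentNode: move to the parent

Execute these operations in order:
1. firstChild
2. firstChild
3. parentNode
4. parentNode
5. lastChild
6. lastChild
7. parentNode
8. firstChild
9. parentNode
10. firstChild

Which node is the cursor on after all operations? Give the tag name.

Answer: main

Derivation:
After 1 (firstChild): form
After 2 (firstChild): p
After 3 (parentNode): form
After 4 (parentNode): h1
After 5 (lastChild): title
After 6 (lastChild): ol
After 7 (parentNode): title
After 8 (firstChild): main
After 9 (parentNode): title
After 10 (firstChild): main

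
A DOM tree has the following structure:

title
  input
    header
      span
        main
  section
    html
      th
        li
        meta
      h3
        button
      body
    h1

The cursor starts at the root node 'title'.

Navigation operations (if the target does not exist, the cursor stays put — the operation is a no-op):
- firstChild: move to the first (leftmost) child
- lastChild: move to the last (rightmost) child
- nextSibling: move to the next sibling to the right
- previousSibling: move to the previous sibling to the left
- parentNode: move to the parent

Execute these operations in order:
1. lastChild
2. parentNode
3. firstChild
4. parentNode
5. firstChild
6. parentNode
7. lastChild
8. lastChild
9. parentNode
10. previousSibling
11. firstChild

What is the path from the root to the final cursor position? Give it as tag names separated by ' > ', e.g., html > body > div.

After 1 (lastChild): section
After 2 (parentNode): title
After 3 (firstChild): input
After 4 (parentNode): title
After 5 (firstChild): input
After 6 (parentNode): title
After 7 (lastChild): section
After 8 (lastChild): h1
After 9 (parentNode): section
After 10 (previousSibling): input
After 11 (firstChild): header

Answer: title > input > header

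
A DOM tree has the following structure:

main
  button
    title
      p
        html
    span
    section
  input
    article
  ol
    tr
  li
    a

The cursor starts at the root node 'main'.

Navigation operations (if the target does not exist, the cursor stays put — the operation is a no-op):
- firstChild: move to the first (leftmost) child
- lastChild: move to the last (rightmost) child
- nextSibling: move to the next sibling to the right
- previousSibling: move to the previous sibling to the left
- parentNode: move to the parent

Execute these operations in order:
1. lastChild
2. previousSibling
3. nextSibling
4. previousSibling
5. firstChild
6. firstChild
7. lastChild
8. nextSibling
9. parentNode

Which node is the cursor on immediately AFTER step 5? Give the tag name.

Answer: tr

Derivation:
After 1 (lastChild): li
After 2 (previousSibling): ol
After 3 (nextSibling): li
After 4 (previousSibling): ol
After 5 (firstChild): tr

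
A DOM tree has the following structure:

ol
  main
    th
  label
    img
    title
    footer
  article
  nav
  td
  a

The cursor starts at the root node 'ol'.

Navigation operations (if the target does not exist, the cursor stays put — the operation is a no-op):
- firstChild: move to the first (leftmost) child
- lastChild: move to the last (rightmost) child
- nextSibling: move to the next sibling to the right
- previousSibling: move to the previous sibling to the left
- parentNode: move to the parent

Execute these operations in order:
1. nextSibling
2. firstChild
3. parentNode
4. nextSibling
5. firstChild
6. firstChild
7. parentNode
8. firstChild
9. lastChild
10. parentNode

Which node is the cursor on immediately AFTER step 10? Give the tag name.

Answer: main

Derivation:
After 1 (nextSibling): ol (no-op, stayed)
After 2 (firstChild): main
After 3 (parentNode): ol
After 4 (nextSibling): ol (no-op, stayed)
After 5 (firstChild): main
After 6 (firstChild): th
After 7 (parentNode): main
After 8 (firstChild): th
After 9 (lastChild): th (no-op, stayed)
After 10 (parentNode): main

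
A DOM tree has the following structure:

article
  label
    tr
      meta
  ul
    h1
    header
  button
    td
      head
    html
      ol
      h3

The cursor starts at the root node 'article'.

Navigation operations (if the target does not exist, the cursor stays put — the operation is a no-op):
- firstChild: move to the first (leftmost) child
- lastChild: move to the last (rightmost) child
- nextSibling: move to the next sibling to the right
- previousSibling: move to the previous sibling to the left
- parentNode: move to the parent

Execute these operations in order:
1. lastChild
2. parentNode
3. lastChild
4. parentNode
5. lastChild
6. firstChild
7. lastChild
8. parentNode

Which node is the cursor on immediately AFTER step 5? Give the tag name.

After 1 (lastChild): button
After 2 (parentNode): article
After 3 (lastChild): button
After 4 (parentNode): article
After 5 (lastChild): button

Answer: button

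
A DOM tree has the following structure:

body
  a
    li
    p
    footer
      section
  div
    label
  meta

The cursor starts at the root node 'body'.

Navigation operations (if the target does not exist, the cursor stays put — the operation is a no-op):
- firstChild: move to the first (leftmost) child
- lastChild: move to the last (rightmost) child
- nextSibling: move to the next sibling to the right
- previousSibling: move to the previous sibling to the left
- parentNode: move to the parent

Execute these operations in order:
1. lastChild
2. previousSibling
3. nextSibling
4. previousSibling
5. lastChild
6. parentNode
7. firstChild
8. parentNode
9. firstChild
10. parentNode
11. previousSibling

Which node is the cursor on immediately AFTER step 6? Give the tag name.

Answer: div

Derivation:
After 1 (lastChild): meta
After 2 (previousSibling): div
After 3 (nextSibling): meta
After 4 (previousSibling): div
After 5 (lastChild): label
After 6 (parentNode): div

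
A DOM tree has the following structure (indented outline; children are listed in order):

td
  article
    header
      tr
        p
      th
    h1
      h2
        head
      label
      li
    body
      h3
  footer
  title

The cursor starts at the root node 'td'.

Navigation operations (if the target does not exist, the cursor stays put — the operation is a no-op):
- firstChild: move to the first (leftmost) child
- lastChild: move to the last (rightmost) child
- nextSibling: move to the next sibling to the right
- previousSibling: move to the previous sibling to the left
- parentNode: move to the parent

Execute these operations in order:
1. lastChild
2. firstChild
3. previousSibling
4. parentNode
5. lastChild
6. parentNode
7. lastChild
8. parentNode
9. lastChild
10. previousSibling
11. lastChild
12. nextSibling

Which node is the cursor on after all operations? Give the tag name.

After 1 (lastChild): title
After 2 (firstChild): title (no-op, stayed)
After 3 (previousSibling): footer
After 4 (parentNode): td
After 5 (lastChild): title
After 6 (parentNode): td
After 7 (lastChild): title
After 8 (parentNode): td
After 9 (lastChild): title
After 10 (previousSibling): footer
After 11 (lastChild): footer (no-op, stayed)
After 12 (nextSibling): title

Answer: title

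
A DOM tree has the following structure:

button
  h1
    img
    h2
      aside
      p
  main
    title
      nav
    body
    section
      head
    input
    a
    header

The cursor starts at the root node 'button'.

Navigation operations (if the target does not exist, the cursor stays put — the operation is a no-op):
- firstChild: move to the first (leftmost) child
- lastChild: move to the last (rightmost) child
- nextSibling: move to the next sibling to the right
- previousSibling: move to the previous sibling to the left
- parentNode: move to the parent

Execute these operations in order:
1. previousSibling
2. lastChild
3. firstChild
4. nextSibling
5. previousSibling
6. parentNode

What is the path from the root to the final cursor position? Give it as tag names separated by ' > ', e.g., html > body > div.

After 1 (previousSibling): button (no-op, stayed)
After 2 (lastChild): main
After 3 (firstChild): title
After 4 (nextSibling): body
After 5 (previousSibling): title
After 6 (parentNode): main

Answer: button > main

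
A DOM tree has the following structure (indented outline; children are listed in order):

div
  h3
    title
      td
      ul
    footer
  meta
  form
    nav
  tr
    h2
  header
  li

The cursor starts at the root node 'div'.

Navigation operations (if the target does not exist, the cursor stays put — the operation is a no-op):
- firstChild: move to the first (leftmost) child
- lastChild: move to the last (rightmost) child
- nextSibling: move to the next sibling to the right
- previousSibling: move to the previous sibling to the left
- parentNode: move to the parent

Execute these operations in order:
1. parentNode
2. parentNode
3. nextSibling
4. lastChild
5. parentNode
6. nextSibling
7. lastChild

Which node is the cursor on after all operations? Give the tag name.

Answer: li

Derivation:
After 1 (parentNode): div (no-op, stayed)
After 2 (parentNode): div (no-op, stayed)
After 3 (nextSibling): div (no-op, stayed)
After 4 (lastChild): li
After 5 (parentNode): div
After 6 (nextSibling): div (no-op, stayed)
After 7 (lastChild): li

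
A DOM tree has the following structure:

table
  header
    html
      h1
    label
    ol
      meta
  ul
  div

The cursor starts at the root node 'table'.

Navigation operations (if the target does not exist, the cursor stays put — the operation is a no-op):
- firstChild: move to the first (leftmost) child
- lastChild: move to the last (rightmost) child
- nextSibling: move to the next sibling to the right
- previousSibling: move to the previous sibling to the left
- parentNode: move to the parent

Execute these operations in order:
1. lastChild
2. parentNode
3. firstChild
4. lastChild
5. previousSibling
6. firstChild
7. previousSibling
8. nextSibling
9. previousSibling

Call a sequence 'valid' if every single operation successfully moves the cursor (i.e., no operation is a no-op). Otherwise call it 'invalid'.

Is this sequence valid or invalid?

Answer: invalid

Derivation:
After 1 (lastChild): div
After 2 (parentNode): table
After 3 (firstChild): header
After 4 (lastChild): ol
After 5 (previousSibling): label
After 6 (firstChild): label (no-op, stayed)
After 7 (previousSibling): html
After 8 (nextSibling): label
After 9 (previousSibling): html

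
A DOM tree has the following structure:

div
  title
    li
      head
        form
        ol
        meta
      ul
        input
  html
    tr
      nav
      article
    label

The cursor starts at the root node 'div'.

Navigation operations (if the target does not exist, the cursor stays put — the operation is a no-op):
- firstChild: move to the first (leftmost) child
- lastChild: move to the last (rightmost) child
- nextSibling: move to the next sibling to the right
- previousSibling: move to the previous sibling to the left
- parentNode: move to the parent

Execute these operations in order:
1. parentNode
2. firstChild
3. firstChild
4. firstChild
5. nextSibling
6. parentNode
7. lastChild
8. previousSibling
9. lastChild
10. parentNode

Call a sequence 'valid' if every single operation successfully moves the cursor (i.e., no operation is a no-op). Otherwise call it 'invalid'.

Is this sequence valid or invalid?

Answer: invalid

Derivation:
After 1 (parentNode): div (no-op, stayed)
After 2 (firstChild): title
After 3 (firstChild): li
After 4 (firstChild): head
After 5 (nextSibling): ul
After 6 (parentNode): li
After 7 (lastChild): ul
After 8 (previousSibling): head
After 9 (lastChild): meta
After 10 (parentNode): head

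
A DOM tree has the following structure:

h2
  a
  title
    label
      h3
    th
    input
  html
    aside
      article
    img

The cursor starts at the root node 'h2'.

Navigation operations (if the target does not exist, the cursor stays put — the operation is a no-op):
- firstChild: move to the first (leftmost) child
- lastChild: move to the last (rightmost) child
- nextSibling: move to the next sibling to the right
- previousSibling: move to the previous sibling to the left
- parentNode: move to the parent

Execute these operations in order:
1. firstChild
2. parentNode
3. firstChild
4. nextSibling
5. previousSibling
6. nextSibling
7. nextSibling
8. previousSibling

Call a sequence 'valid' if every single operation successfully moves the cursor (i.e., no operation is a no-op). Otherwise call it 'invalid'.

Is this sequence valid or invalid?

After 1 (firstChild): a
After 2 (parentNode): h2
After 3 (firstChild): a
After 4 (nextSibling): title
After 5 (previousSibling): a
After 6 (nextSibling): title
After 7 (nextSibling): html
After 8 (previousSibling): title

Answer: valid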